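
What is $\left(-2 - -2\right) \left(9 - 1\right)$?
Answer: $0$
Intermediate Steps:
$\left(-2 - -2\right) \left(9 - 1\right) = \left(-2 + 2\right) 8 = 0 \cdot 8 = 0$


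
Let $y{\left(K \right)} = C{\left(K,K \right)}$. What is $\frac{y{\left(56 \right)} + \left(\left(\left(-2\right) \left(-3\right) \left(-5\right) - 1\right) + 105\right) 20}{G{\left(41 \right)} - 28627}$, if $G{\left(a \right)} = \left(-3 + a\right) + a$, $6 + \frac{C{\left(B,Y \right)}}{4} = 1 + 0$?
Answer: $- \frac{365}{7137} \approx -0.051142$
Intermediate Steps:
$C{\left(B,Y \right)} = -20$ ($C{\left(B,Y \right)} = -24 + 4 \left(1 + 0\right) = -24 + 4 \cdot 1 = -24 + 4 = -20$)
$y{\left(K \right)} = -20$
$G{\left(a \right)} = -3 + 2 a$
$\frac{y{\left(56 \right)} + \left(\left(\left(-2\right) \left(-3\right) \left(-5\right) - 1\right) + 105\right) 20}{G{\left(41 \right)} - 28627} = \frac{-20 + \left(\left(\left(-2\right) \left(-3\right) \left(-5\right) - 1\right) + 105\right) 20}{\left(-3 + 2 \cdot 41\right) - 28627} = \frac{-20 + \left(\left(6 \left(-5\right) - 1\right) + 105\right) 20}{\left(-3 + 82\right) - 28627} = \frac{-20 + \left(\left(-30 - 1\right) + 105\right) 20}{79 - 28627} = \frac{-20 + \left(-31 + 105\right) 20}{-28548} = \left(-20 + 74 \cdot 20\right) \left(- \frac{1}{28548}\right) = \left(-20 + 1480\right) \left(- \frac{1}{28548}\right) = 1460 \left(- \frac{1}{28548}\right) = - \frac{365}{7137}$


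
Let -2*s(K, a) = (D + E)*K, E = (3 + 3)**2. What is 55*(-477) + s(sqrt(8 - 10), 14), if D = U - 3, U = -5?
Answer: -26235 - 14*I*sqrt(2) ≈ -26235.0 - 19.799*I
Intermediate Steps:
E = 36 (E = 6**2 = 36)
D = -8 (D = -5 - 3 = -8)
s(K, a) = -14*K (s(K, a) = -(-8 + 36)*K/2 = -14*K)
55*(-477) + s(sqrt(8 - 10), 14) = 55*(-477) - 14*sqrt(8 - 10) = -26235 - 14*I*sqrt(2)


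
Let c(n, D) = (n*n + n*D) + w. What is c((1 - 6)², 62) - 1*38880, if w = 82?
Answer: -36623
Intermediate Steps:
c(n, D) = 82 + n² + D*n (c(n, D) = (n*n + n*D) + 82 = (n² + D*n) + 82 = 82 + n² + D*n)
c((1 - 6)², 62) - 1*38880 = (82 + ((1 - 6)²)² + 62*(1 - 6)²) - 1*38880 = (82 + ((-5)²)² + 62*(-5)²) - 38880 = (82 + 25² + 62*25) - 38880 = (82 + 625 + 1550) - 38880 = 2257 - 38880 = -36623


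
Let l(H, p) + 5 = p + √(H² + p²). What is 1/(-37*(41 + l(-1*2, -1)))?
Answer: -7/9028 + √5/45140 ≈ -0.00072583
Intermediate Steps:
l(H, p) = -5 + p + √(H² + p²) (l(H, p) = -5 + (p + √(H² + p²)) = -5 + p + √(H² + p²))
1/(-37*(41 + l(-1*2, -1))) = 1/(-37*(41 + (-5 - 1 + √((-1*2)² + (-1)²)))) = 1/(-37*(41 + (-5 - 1 + √((-2)² + 1)))) = 1/(-37*(41 + (-5 - 1 + √(4 + 1)))) = 1/(-37*(41 + (-5 - 1 + √5))) = 1/(-37*(41 + (-6 + √5))) = 1/(-37*(35 + √5)) = 1/(-1295 - 37*√5)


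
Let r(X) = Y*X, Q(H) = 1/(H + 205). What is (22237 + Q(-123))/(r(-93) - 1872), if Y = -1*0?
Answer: -1823435/153504 ≈ -11.879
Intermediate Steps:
Q(H) = 1/(205 + H)
Y = 0
r(X) = 0 (r(X) = 0*X = 0)
(22237 + Q(-123))/(r(-93) - 1872) = (22237 + 1/(205 - 123))/(0 - 1872) = (22237 + 1/82)/(-1872) = (22237 + 1/82)*(-1/1872) = (1823435/82)*(-1/1872) = -1823435/153504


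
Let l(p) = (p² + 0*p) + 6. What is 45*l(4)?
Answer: 990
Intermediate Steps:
l(p) = 6 + p² (l(p) = (p² + 0) + 6 = p² + 6 = 6 + p²)
45*l(4) = 45*(6 + 4²) = 45*(6 + 16) = 45*22 = 990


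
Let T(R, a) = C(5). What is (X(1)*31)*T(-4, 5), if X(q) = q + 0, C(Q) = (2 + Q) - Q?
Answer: 62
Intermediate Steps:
C(Q) = 2
T(R, a) = 2
X(q) = q
(X(1)*31)*T(-4, 5) = (1*31)*2 = 31*2 = 62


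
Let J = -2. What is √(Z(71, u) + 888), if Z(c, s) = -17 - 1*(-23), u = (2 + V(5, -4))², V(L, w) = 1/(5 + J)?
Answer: √894 ≈ 29.900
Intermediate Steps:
V(L, w) = ⅓ (V(L, w) = 1/(5 - 2) = 1/3 = ⅓)
u = 49/9 (u = (2 + ⅓)² = (7/3)² = 49/9 ≈ 5.4444)
Z(c, s) = 6 (Z(c, s) = -17 + 23 = 6)
√(Z(71, u) + 888) = √(6 + 888) = √894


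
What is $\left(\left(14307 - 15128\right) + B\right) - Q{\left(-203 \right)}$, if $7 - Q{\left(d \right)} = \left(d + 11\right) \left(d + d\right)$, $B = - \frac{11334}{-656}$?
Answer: $\frac{25302339}{328} \approx 77141.0$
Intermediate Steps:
$B = \frac{5667}{328}$ ($B = \left(-11334\right) \left(- \frac{1}{656}\right) = \frac{5667}{328} \approx 17.277$)
$Q{\left(d \right)} = 7 - 2 d \left(11 + d\right)$ ($Q{\left(d \right)} = 7 - \left(d + 11\right) \left(d + d\right) = 7 - \left(11 + d\right) 2 d = 7 - 2 d \left(11 + d\right)$)
$\left(\left(14307 - 15128\right) + B\right) - Q{\left(-203 \right)} = \left(\left(14307 - 15128\right) + \frac{5667}{328}\right) - \left(7 - -4466 - 2 \left(-203\right)^{2}\right) = \left(-821 + \frac{5667}{328}\right) - \left(7 + 4466 - 82418\right) = - \frac{263621}{328} - \left(7 + 4466 - 82418\right) = - \frac{263621}{328} - -77945 = - \frac{263621}{328} + 77945 = \frac{25302339}{328}$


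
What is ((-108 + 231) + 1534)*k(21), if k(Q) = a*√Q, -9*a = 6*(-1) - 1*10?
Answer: 26512*√21/9 ≈ 13499.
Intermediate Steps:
a = 16/9 (a = -(6*(-1) - 1*10)/9 = -(-6 - 10)/9 = -⅑*(-16) = 16/9 ≈ 1.7778)
k(Q) = 16*√Q/9
((-108 + 231) + 1534)*k(21) = ((-108 + 231) + 1534)*(16*√21/9) = (123 + 1534)*(16*√21/9) = 1657*(16*√21/9) = 26512*√21/9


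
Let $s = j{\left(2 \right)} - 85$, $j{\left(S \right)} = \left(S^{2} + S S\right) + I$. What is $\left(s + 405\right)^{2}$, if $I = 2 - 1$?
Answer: $108241$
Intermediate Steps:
$I = 1$ ($I = 2 - 1 = 1$)
$j{\left(S \right)} = 1 + 2 S^{2}$ ($j{\left(S \right)} = \left(S^{2} + S S\right) + 1 = \left(S^{2} + S^{2}\right) + 1 = 2 S^{2} + 1 = 1 + 2 S^{2}$)
$s = -76$ ($s = \left(1 + 2 \cdot 2^{2}\right) - 85 = \left(1 + 2 \cdot 4\right) - 85 = \left(1 + 8\right) - 85 = 9 - 85 = -76$)
$\left(s + 405\right)^{2} = \left(-76 + 405\right)^{2} = 329^{2} = 108241$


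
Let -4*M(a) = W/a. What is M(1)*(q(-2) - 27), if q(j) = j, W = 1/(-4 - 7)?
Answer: -29/44 ≈ -0.65909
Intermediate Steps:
W = -1/11 (W = 1/(-11) = -1/11 ≈ -0.090909)
M(a) = 1/(44*a) (M(a) = -(-1)/(44*a) = 1/(44*a))
M(1)*(q(-2) - 27) = ((1/44)/1)*(-2 - 27) = ((1/44)*1)*(-29) = (1/44)*(-29) = -29/44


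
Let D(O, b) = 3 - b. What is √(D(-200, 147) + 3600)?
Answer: 24*√6 ≈ 58.788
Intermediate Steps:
√(D(-200, 147) + 3600) = √((3 - 1*147) + 3600) = √((3 - 147) + 3600) = √(-144 + 3600) = √3456 = 24*√6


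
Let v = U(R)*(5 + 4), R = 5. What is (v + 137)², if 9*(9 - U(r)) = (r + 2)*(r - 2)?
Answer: 38809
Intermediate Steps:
U(r) = 9 - (-2 + r)*(2 + r)/9 (U(r) = 9 - (r + 2)*(r - 2)/9 = 9 - (2 + r)*(-2 + r)/9 = 9 - (-2 + r)*(2 + r)/9)
v = 60 (v = (85/9 - ⅑*5²)*(5 + 4) = (85/9 - ⅑*25)*9 = (85/9 - 25/9)*9 = (20/3)*9 = 60)
(v + 137)² = (60 + 137)² = 197² = 38809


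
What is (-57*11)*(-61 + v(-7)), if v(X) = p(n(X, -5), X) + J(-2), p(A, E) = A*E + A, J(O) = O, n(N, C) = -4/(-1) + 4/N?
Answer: 366795/7 ≈ 52399.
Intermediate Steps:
n(N, C) = 4 + 4/N (n(N, C) = -4*(-1) + 4/N = 4 + 4/N)
p(A, E) = A + A*E
v(X) = -2 + (1 + X)*(4 + 4/X) (v(X) = (4 + 4/X)*(1 + X) - 2 = (1 + X)*(4 + 4/X) - 2 = -2 + (1 + X)*(4 + 4/X))
(-57*11)*(-61 + v(-7)) = (-57*11)*(-61 + (-2 + 4*(1 - 7)²/(-7))) = -627*(-61 + (-2 + 4*(-⅐)*(-6)²)) = -627*(-61 + (-2 + 4*(-⅐)*36)) = -627*(-61 + (-2 - 144/7)) = -627*(-61 - 158/7) = -627*(-585/7) = 366795/7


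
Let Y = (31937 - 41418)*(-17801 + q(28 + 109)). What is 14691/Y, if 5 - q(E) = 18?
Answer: 4897/56298178 ≈ 8.6983e-5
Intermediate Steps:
q(E) = -13 (q(E) = 5 - 1*18 = 5 - 18 = -13)
Y = 168894534 (Y = (31937 - 41418)*(-17801 - 13) = -9481*(-17814) = 168894534)
14691/Y = 14691/168894534 = 14691*(1/168894534) = 4897/56298178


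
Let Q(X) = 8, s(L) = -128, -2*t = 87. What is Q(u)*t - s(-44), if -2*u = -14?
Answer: -220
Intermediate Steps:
u = 7 (u = -½*(-14) = 7)
t = -87/2 (t = -½*87 = -87/2 ≈ -43.500)
Q(u)*t - s(-44) = 8*(-87/2) - 1*(-128) = -348 + 128 = -220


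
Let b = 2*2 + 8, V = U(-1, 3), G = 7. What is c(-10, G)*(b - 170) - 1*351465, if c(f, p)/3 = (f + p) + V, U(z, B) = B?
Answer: -351465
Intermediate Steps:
V = 3
c(f, p) = 9 + 3*f + 3*p (c(f, p) = 3*((f + p) + 3) = 3*(3 + f + p) = 9 + 3*f + 3*p)
b = 12 (b = 4 + 8 = 12)
c(-10, G)*(b - 170) - 1*351465 = (9 + 3*(-10) + 3*7)*(12 - 170) - 1*351465 = (9 - 30 + 21)*(-158) - 351465 = 0*(-158) - 351465 = 0 - 351465 = -351465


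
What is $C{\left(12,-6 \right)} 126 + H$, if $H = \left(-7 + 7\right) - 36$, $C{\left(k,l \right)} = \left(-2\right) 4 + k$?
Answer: $468$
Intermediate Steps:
$C{\left(k,l \right)} = -8 + k$
$H = -36$ ($H = 0 - 36 = -36$)
$C{\left(12,-6 \right)} 126 + H = \left(-8 + 12\right) 126 - 36 = 4 \cdot 126 - 36 = 504 - 36 = 468$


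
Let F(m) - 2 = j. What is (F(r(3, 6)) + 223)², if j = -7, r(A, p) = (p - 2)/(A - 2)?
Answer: 47524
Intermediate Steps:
r(A, p) = (-2 + p)/(-2 + A)
F(m) = -5 (F(m) = 2 - 7 = -5)
(F(r(3, 6)) + 223)² = (-5 + 223)² = 218² = 47524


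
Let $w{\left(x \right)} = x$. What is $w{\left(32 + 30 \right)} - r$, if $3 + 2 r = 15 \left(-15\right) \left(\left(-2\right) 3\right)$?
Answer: $- \frac{1223}{2} \approx -611.5$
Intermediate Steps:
$r = \frac{1347}{2}$ ($r = - \frac{3}{2} + \frac{15 \left(-15\right) \left(\left(-2\right) 3\right)}{2} = - \frac{3}{2} + \frac{\left(-225\right) \left(-6\right)}{2} = - \frac{3}{2} + \frac{1}{2} \cdot 1350 = - \frac{3}{2} + 675 = \frac{1347}{2} \approx 673.5$)
$w{\left(32 + 30 \right)} - r = \left(32 + 30\right) - \frac{1347}{2} = 62 - \frac{1347}{2} = - \frac{1223}{2}$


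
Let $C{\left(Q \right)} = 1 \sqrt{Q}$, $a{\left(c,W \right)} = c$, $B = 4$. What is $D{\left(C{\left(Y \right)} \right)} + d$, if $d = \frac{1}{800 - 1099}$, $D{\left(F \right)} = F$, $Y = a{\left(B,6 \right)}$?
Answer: $\frac{597}{299} \approx 1.9967$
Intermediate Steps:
$Y = 4$
$C{\left(Q \right)} = \sqrt{Q}$
$d = - \frac{1}{299}$ ($d = \frac{1}{-299} = - \frac{1}{299} \approx -0.0033445$)
$D{\left(C{\left(Y \right)} \right)} + d = \sqrt{4} - \frac{1}{299} = 2 - \frac{1}{299} = \frac{597}{299}$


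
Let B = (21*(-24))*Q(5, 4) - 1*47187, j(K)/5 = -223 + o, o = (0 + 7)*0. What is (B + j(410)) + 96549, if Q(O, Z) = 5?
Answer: 45727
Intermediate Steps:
o = 0 (o = 7*0 = 0)
j(K) = -1115 (j(K) = 5*(-223 + 0) = 5*(-223) = -1115)
B = -49707 (B = (21*(-24))*5 - 1*47187 = -504*5 - 47187 = -2520 - 47187 = -49707)
(B + j(410)) + 96549 = (-49707 - 1115) + 96549 = -50822 + 96549 = 45727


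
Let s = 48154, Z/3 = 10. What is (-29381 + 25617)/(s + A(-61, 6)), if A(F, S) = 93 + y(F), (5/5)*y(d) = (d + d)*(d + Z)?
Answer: -3764/52029 ≈ -0.072344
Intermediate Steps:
Z = 30 (Z = 3*10 = 30)
y(d) = 2*d*(30 + d) (y(d) = (d + d)*(d + 30) = (2*d)*(30 + d) = 2*d*(30 + d))
A(F, S) = 93 + 2*F*(30 + F)
(-29381 + 25617)/(s + A(-61, 6)) = (-29381 + 25617)/(48154 + (93 + 2*(-61)*(30 - 61))) = -3764/(48154 + (93 + 2*(-61)*(-31))) = -3764/(48154 + (93 + 3782)) = -3764/(48154 + 3875) = -3764/52029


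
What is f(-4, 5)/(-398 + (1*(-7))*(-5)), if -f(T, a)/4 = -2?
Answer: -8/363 ≈ -0.022039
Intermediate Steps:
f(T, a) = 8 (f(T, a) = -4*(-2) = 8)
f(-4, 5)/(-398 + (1*(-7))*(-5)) = 8/(-398 + (1*(-7))*(-5)) = 8/(-398 - 7*(-5)) = 8/(-398 + 35) = 8/(-363) = 8*(-1/363) = -8/363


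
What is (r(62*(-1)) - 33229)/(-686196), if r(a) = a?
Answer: 3699/76244 ≈ 0.048515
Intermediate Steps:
(r(62*(-1)) - 33229)/(-686196) = (62*(-1) - 33229)/(-686196) = (-62 - 33229)*(-1/686196) = -33291*(-1/686196) = 3699/76244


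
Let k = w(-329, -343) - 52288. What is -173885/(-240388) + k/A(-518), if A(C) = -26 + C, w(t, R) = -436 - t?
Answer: 3172430675/32692768 ≈ 97.038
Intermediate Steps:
k = -52395 (k = (-436 - 1*(-329)) - 52288 = (-436 + 329) - 52288 = -107 - 52288 = -52395)
-173885/(-240388) + k/A(-518) = -173885/(-240388) - 52395/(-26 - 518) = -173885*(-1/240388) - 52395/(-544) = 173885/240388 - 52395*(-1/544) = 173885/240388 + 52395/544 = 3172430675/32692768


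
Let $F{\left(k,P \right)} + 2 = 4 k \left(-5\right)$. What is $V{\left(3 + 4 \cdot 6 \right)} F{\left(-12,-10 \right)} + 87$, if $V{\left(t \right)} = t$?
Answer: $6513$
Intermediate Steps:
$F{\left(k,P \right)} = -2 - 20 k$ ($F{\left(k,P \right)} = -2 + 4 k \left(-5\right) = -2 - 20 k$)
$V{\left(3 + 4 \cdot 6 \right)} F{\left(-12,-10 \right)} + 87 = \left(3 + 4 \cdot 6\right) \left(-2 - -240\right) + 87 = \left(3 + 24\right) \left(-2 + 240\right) + 87 = 27 \cdot 238 + 87 = 6426 + 87 = 6513$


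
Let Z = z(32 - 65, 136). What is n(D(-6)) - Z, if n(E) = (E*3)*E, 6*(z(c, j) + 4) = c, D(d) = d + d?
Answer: 883/2 ≈ 441.50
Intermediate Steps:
D(d) = 2*d
z(c, j) = -4 + c/6
Z = -19/2 (Z = -4 + (32 - 65)/6 = -4 + (1/6)*(-33) = -4 - 11/2 = -19/2 ≈ -9.5000)
n(E) = 3*E**2 (n(E) = (3*E)*E = 3*E**2)
n(D(-6)) - Z = 3*(2*(-6))**2 - 1*(-19/2) = 3*(-12)**2 + 19/2 = 3*144 + 19/2 = 432 + 19/2 = 883/2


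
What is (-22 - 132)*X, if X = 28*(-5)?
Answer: 21560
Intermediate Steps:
X = -140
(-22 - 132)*X = (-22 - 132)*(-140) = -154*(-140) = 21560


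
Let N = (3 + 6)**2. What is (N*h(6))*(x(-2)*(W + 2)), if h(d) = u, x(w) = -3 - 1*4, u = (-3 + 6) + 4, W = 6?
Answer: -31752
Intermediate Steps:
u = 7 (u = 3 + 4 = 7)
x(w) = -7 (x(w) = -3 - 4 = -7)
N = 81 (N = 9**2 = 81)
h(d) = 7
(N*h(6))*(x(-2)*(W + 2)) = (81*7)*(-7*(6 + 2)) = 567*(-7*8) = 567*(-56) = -31752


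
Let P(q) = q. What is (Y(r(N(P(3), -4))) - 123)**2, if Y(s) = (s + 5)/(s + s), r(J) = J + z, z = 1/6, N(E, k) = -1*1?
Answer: 63001/4 ≈ 15750.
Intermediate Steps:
N(E, k) = -1
z = 1/6 ≈ 0.16667
r(J) = 1/6 + J (r(J) = J + 1/6 = 1/6 + J)
Y(s) = (5 + s)/(2*s) (Y(s) = (5 + s)/((2*s)) = (5 + s)*(1/(2*s)) = (5 + s)/(2*s))
(Y(r(N(P(3), -4))) - 123)**2 = ((5 + (1/6 - 1))/(2*(1/6 - 1)) - 123)**2 = ((5 - 5/6)/(2*(-5/6)) - 123)**2 = ((1/2)*(-6/5)*(25/6) - 123)**2 = (-5/2 - 123)**2 = (-251/2)**2 = 63001/4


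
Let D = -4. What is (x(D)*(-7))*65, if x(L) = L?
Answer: 1820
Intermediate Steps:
(x(D)*(-7))*65 = -4*(-7)*65 = 28*65 = 1820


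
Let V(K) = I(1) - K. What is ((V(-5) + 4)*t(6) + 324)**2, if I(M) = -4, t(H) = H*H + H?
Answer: 285156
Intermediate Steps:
t(H) = H + H**2 (t(H) = H**2 + H = H + H**2)
V(K) = -4 - K
((V(-5) + 4)*t(6) + 324)**2 = (((-4 - 1*(-5)) + 4)*(6*(1 + 6)) + 324)**2 = (((-4 + 5) + 4)*(6*7) + 324)**2 = ((1 + 4)*42 + 324)**2 = (5*42 + 324)**2 = (210 + 324)**2 = 534**2 = 285156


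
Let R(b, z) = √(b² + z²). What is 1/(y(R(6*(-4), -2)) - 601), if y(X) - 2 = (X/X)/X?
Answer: -347420/208104579 - 2*√145/208104579 ≈ -0.0016696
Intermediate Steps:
y(X) = 2 + 1/X (y(X) = 2 + (X/X)/X = 2 + 1/X)
1/(y(R(6*(-4), -2)) - 601) = 1/((2 + 1/(√((6*(-4))² + (-2)²))) - 601) = 1/((2 + 1/(√((-24)² + 4))) - 601) = 1/((2 + 1/(√(576 + 4))) - 601) = 1/((2 + 1/(√580)) - 601) = 1/((2 + 1/(2*√145)) - 601) = 1/((2 + √145/290) - 601) = 1/(-599 + √145/290)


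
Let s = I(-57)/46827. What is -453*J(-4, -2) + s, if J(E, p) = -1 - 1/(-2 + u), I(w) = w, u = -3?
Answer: 28283413/78045 ≈ 362.40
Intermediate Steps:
J(E, p) = -⅘ (J(E, p) = -1 - 1/(-2 - 3) = -1 - 1/(-5) = -1 - 1*(-⅕) = -1 + ⅕ = -⅘)
s = -19/15609 (s = -57/46827 = -57*1/46827 = -19/15609 ≈ -0.0012172)
-453*J(-4, -2) + s = -453*(-⅘) - 19/15609 = 1812/5 - 19/15609 = 28283413/78045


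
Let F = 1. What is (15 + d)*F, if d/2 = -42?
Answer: -69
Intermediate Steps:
d = -84 (d = 2*(-42) = -84)
(15 + d)*F = (15 - 84)*1 = -69*1 = -69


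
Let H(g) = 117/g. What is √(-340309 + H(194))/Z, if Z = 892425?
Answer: I*√12807846826/173130450 ≈ 0.00065368*I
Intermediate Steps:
√(-340309 + H(194))/Z = √(-340309 + 117/194)/892425 = √(-340309 + 117*(1/194))*(1/892425) = √(-340309 + 117/194)*(1/892425) = √(-66019829/194)*(1/892425) = (I*√12807846826/194)*(1/892425) = I*√12807846826/173130450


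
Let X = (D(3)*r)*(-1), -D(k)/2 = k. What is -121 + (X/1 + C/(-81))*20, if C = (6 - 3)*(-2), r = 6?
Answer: 16213/27 ≈ 600.48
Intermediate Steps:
D(k) = -2*k
X = 36 (X = (-2*3*6)*(-1) = -6*6*(-1) = -36*(-1) = 36)
C = -6 (C = 3*(-2) = -6)
-121 + (X/1 + C/(-81))*20 = -121 + (36/1 - 6/(-81))*20 = -121 + (36*1 - 6*(-1/81))*20 = -121 + (36 + 2/27)*20 = -121 + (974/27)*20 = -121 + 19480/27 = 16213/27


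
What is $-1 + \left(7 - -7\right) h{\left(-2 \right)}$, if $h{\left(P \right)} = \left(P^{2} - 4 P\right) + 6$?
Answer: $251$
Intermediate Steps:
$h{\left(P \right)} = 6 + P^{2} - 4 P$
$-1 + \left(7 - -7\right) h{\left(-2 \right)} = -1 + \left(7 - -7\right) \left(6 + \left(-2\right)^{2} - -8\right) = -1 + \left(7 + 7\right) \left(6 + 4 + 8\right) = -1 + 14 \cdot 18 = -1 + 252 = 251$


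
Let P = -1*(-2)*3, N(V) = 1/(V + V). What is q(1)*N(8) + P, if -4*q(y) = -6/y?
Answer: 195/32 ≈ 6.0938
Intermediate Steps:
N(V) = 1/(2*V)
q(y) = 3/(2*y) (q(y) = -(-3)/(2*y) = 3/(2*y))
P = 6 (P = 2*3 = 6)
q(1)*N(8) + P = ((3/2)/1)*((½)/8) + 6 = ((3/2)*1)*((½)*(⅛)) + 6 = (3/2)*(1/16) + 6 = 3/32 + 6 = 195/32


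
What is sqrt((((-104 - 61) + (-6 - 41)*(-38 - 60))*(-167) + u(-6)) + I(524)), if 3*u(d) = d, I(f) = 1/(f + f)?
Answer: 31*I*sqrt(211903242)/524 ≈ 861.19*I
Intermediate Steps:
I(f) = 1/(2*f)
u(d) = d/3
sqrt((((-104 - 61) + (-6 - 41)*(-38 - 60))*(-167) + u(-6)) + I(524)) = sqrt((((-104 - 61) + (-6 - 41)*(-38 - 60))*(-167) + (1/3)*(-6)) + (1/2)/524) = sqrt(((-165 - 47*(-98))*(-167) - 2) + (1/2)*(1/524)) = sqrt(((-165 + 4606)*(-167) - 2) + 1/1048) = sqrt((4441*(-167) - 2) + 1/1048) = sqrt((-741647 - 2) + 1/1048) = sqrt(-741649 + 1/1048) = sqrt(-777248151/1048) = 31*I*sqrt(211903242)/524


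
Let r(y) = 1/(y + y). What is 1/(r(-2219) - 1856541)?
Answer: -4438/8239328959 ≈ -5.3864e-7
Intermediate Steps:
r(y) = 1/(2*y)
1/(r(-2219) - 1856541) = 1/((½)/(-2219) - 1856541) = 1/((½)*(-1/2219) - 1856541) = 1/(-1/4438 - 1856541) = 1/(-8239328959/4438) = -4438/8239328959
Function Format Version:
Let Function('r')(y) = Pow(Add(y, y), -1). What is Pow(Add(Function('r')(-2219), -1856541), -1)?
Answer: Rational(-4438, 8239328959) ≈ -5.3864e-7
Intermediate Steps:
Function('r')(y) = Mul(Rational(1, 2), Pow(y, -1)) (Function('r')(y) = Pow(Mul(2, y), -1) = Mul(Rational(1, 2), Pow(y, -1)))
Pow(Add(Function('r')(-2219), -1856541), -1) = Pow(Add(Mul(Rational(1, 2), Pow(-2219, -1)), -1856541), -1) = Pow(Add(Mul(Rational(1, 2), Rational(-1, 2219)), -1856541), -1) = Pow(Add(Rational(-1, 4438), -1856541), -1) = Pow(Rational(-8239328959, 4438), -1) = Rational(-4438, 8239328959)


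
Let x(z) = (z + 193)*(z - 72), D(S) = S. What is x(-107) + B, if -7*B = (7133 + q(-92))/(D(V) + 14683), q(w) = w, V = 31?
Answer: -1585558253/102998 ≈ -15394.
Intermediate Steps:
x(z) = (-72 + z)*(193 + z) (x(z) = (193 + z)*(-72 + z) = (-72 + z)*(193 + z))
B = -7041/102998 (B = -(7133 - 92)/(7*(31 + 14683)) = -7041/(7*14714) = -⅐*7041/14714 = -7041/102998 ≈ -0.068361)
x(-107) + B = (-13896 + (-107)² + 121*(-107)) - 7041/102998 = (-13896 + 11449 - 12947) - 7041/102998 = -15394 - 7041/102998 = -1585558253/102998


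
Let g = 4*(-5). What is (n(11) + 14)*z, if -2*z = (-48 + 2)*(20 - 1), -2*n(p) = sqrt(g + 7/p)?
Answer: 6118 - 437*I*sqrt(2343)/22 ≈ 6118.0 - 961.49*I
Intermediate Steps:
g = -20
n(p) = -sqrt(-20 + 7/p)/2
z = 437 (z = -(-48 + 2)*(20 - 1)/2 = -(-23)*19 = -1/2*(-874) = 437)
(n(11) + 14)*z = (-sqrt(-20 + 7/11)/2 + 14)*437 = (-I*sqrt(2343)/22 + 14)*437 = (14 - I*sqrt(2343)/22)*437 = 6118 - 437*I*sqrt(2343)/22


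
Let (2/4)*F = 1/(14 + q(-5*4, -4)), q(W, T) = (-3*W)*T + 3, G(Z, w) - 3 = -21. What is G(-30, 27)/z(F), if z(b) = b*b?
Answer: -447561/2 ≈ -2.2378e+5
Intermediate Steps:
G(Z, w) = -18 (G(Z, w) = 3 - 21 = -18)
q(W, T) = 3 - 3*T*W (q(W, T) = -3*T*W + 3 = 3 - 3*T*W)
F = -2/223 (F = 2/(14 + (3 - 3*(-4)*(-5*4))) = 2/(14 + (3 - 3*(-4)*(-20))) = 2/(14 + (3 - 240)) = 2/(14 - 237) = 2/(-223) = 2*(-1/223) = -2/223 ≈ -0.0089686)
z(b) = b²
G(-30, 27)/z(F) = -18/((-2/223)²) = -18/4/49729 = -18*49729/4 = -447561/2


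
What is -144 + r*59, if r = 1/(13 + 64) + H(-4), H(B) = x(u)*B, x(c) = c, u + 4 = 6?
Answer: -47373/77 ≈ -615.23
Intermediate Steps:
u = 2 (u = -4 + 6 = 2)
H(B) = 2*B
r = -615/77 (r = 1/(13 + 64) + 2*(-4) = 1/77 - 8 = -615/77 ≈ -7.9870)
-144 + r*59 = -144 - 615/77*59 = -144 - 36285/77 = -47373/77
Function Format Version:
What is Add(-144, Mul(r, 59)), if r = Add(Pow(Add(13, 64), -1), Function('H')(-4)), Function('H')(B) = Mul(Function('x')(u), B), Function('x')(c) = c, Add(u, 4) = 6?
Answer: Rational(-47373, 77) ≈ -615.23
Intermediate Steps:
u = 2 (u = Add(-4, 6) = 2)
Function('H')(B) = Mul(2, B)
r = Rational(-615, 77) (r = Add(Pow(Add(13, 64), -1), Mul(2, -4)) = Add(Pow(77, -1), -8) = Add(Rational(1, 77), -8) = Rational(-615, 77) ≈ -7.9870)
Add(-144, Mul(r, 59)) = Add(-144, Mul(Rational(-615, 77), 59)) = Add(-144, Rational(-36285, 77)) = Rational(-47373, 77)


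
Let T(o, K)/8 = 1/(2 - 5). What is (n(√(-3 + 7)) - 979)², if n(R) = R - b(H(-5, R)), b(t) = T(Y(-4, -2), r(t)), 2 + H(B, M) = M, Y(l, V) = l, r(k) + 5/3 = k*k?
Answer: 8543929/9 ≈ 9.4933e+5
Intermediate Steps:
r(k) = -5/3 + k² (r(k) = -5/3 + k*k = -5/3 + k²)
T(o, K) = -8/3 (T(o, K) = 8/(2 - 5) = 8/(-3) = 8*(-⅓) = -8/3)
H(B, M) = -2 + M
b(t) = -8/3
n(R) = 8/3 + R (n(R) = R - 1*(-8/3) = R + 8/3 = 8/3 + R)
(n(√(-3 + 7)) - 979)² = ((8/3 + √(-3 + 7)) - 979)² = ((8/3 + √4) - 979)² = ((8/3 + 2) - 979)² = (14/3 - 979)² = (-2923/3)² = 8543929/9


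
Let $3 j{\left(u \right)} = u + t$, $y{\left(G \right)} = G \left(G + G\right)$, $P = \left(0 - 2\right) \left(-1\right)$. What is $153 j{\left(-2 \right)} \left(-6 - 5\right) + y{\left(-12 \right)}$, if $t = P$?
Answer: $288$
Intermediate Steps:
$P = 2$ ($P = \left(-2\right) \left(-1\right) = 2$)
$t = 2$
$y{\left(G \right)} = 2 G^{2}$ ($y{\left(G \right)} = G 2 G = 2 G^{2}$)
$j{\left(u \right)} = \frac{2}{3} + \frac{u}{3}$ ($j{\left(u \right)} = \frac{u + 2}{3} = \frac{2 + u}{3} = \frac{2}{3} + \frac{u}{3}$)
$153 j{\left(-2 \right)} \left(-6 - 5\right) + y{\left(-12 \right)} = 153 \left(\frac{2}{3} + \frac{1}{3} \left(-2\right)\right) \left(-6 - 5\right) + 2 \left(-12\right)^{2} = 153 \left(\frac{2}{3} - \frac{2}{3}\right) \left(-11\right) + 2 \cdot 144 = 153 \cdot 0 \left(-11\right) + 288 = 153 \cdot 0 + 288 = 0 + 288 = 288$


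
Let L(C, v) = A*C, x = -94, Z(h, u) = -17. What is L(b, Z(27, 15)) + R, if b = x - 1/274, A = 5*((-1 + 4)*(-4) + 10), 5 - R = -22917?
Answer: 3269099/137 ≈ 23862.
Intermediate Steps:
R = 22922 (R = 5 - 1*(-22917) = 5 + 22917 = 22922)
A = -10 (A = 5*(3*(-4) + 10) = 5*(-12 + 10) = 5*(-2) = -10)
b = -25757/274 (b = -94 - 1/274 = -25757/274 ≈ -94.004)
L(C, v) = -10*C
L(b, Z(27, 15)) + R = -10*(-25757/274) + 22922 = 128785/137 + 22922 = 3269099/137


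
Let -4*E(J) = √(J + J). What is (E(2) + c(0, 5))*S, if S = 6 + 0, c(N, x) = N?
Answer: -3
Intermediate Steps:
E(J) = -√2*√J/4 (E(J) = -√(J + J)/4 = -√2*√J/4)
S = 6
(E(2) + c(0, 5))*S = (-√2*√2/4 + 0)*6 = (-½ + 0)*6 = -½*6 = -3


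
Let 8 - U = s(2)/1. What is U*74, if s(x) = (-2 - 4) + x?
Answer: 888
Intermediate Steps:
s(x) = -6 + x
U = 12 (U = 8 - (-6 + 2)/1 = 8 - (-4) = 8 - 1*(-4) = 8 + 4 = 12)
U*74 = 12*74 = 888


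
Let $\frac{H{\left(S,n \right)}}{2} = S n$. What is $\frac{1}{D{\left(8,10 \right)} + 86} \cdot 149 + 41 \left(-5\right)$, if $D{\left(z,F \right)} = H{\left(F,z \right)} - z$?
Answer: $- \frac{48641}{238} \approx -204.37$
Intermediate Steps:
$H{\left(S,n \right)} = 2 S n$
$D{\left(z,F \right)} = - z + 2 F z$ ($D{\left(z,F \right)} = 2 F z - z = - z + 2 F z$)
$\frac{1}{D{\left(8,10 \right)} + 86} \cdot 149 + 41 \left(-5\right) = \frac{1}{8 \left(-1 + 2 \cdot 10\right) + 86} \cdot 149 + 41 \left(-5\right) = \frac{1}{8 \left(-1 + 20\right) + 86} \cdot 149 - 205 = \frac{1}{8 \cdot 19 + 86} \cdot 149 - 205 = \frac{1}{152 + 86} \cdot 149 - 205 = \frac{1}{238} \cdot 149 - 205 = \frac{149}{238} - 205 = - \frac{48641}{238}$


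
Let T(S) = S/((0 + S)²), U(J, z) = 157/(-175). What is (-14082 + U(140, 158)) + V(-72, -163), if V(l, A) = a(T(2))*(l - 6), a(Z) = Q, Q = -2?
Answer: -2437207/175 ≈ -13927.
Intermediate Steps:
U(J, z) = -157/175 (U(J, z) = 157*(-1/175) = -157/175)
T(S) = 1/S (T(S) = S/(S²) = S/S² = 1/S)
a(Z) = -2
V(l, A) = 12 - 2*l (V(l, A) = -2*(l - 6) = -2*(-6 + l) = 12 - 2*l)
(-14082 + U(140, 158)) + V(-72, -163) = (-14082 - 157/175) + (12 - 2*(-72)) = -2464507/175 + (12 + 144) = -2464507/175 + 156 = -2437207/175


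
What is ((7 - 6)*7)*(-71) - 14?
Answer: -511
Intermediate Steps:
((7 - 6)*7)*(-71) - 14 = (1*7)*(-71) - 14 = 7*(-71) - 14 = -497 - 14 = -511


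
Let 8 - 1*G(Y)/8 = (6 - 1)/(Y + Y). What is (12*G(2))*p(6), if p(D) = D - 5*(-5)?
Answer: 20088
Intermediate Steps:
G(Y) = 64 - 20/Y (G(Y) = 64 - 8*(6 - 1)/(Y + Y) = 64 - 40/(2*Y) = 64 - 40*1/(2*Y) = 64 - 20/Y)
p(D) = 25 + D (p(D) = D + 25 = 25 + D)
(12*G(2))*p(6) = (12*(64 - 20/2))*(25 + 6) = (12*(64 - 20*½))*31 = (12*(64 - 10))*31 = (12*54)*31 = 648*31 = 20088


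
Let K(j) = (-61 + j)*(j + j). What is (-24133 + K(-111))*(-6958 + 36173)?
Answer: 410499965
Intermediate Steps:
K(j) = 2*j*(-61 + j) (K(j) = (-61 + j)*(2*j) = 2*j*(-61 + j))
(-24133 + K(-111))*(-6958 + 36173) = (-24133 + 2*(-111)*(-61 - 111))*(-6958 + 36173) = (-24133 + 2*(-111)*(-172))*29215 = (-24133 + 38184)*29215 = 14051*29215 = 410499965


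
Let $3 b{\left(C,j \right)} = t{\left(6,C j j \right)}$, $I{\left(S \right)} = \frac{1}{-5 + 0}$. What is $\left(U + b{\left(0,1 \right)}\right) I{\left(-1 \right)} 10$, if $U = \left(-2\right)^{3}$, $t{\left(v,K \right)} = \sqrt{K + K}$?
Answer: $16$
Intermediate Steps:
$I{\left(S \right)} = - \frac{1}{5}$ ($I{\left(S \right)} = \frac{1}{-5} = - \frac{1}{5}$)
$t{\left(v,K \right)} = \sqrt{2} \sqrt{K}$ ($t{\left(v,K \right)} = \sqrt{2 K} = \sqrt{2} \sqrt{K}$)
$b{\left(C,j \right)} = \frac{\sqrt{2} \sqrt{C j^{2}}}{3}$ ($b{\left(C,j \right)} = \frac{\sqrt{2} \sqrt{C j j}}{3} = \frac{\sqrt{2} \sqrt{C j^{2}}}{3}$)
$U = -8$
$\left(U + b{\left(0,1 \right)}\right) I{\left(-1 \right)} 10 = \left(-8 + \frac{\sqrt{2} \sqrt{0 \cdot 1^{2}}}{3}\right) \left(- \frac{1}{5}\right) 10 = \left(-8 + \frac{\sqrt{2} \sqrt{0 \cdot 1}}{3}\right) \left(- \frac{1}{5}\right) 10 = \left(-8 + \frac{\sqrt{2} \sqrt{0}}{3}\right) \left(- \frac{1}{5}\right) 10 = \left(-8 + \frac{1}{3} \sqrt{2} \cdot 0\right) \left(- \frac{1}{5}\right) 10 = \left(-8 + 0\right) \left(- \frac{1}{5}\right) 10 = \left(-8\right) \left(- \frac{1}{5}\right) 10 = \frac{8}{5} \cdot 10 = 16$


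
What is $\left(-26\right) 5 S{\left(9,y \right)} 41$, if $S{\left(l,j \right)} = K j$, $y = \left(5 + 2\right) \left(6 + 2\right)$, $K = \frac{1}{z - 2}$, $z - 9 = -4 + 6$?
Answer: $- \frac{298480}{9} \approx -33164.0$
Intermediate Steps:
$z = 11$ ($z = 9 + \left(-4 + 6\right) = 9 + 2 = 11$)
$K = \frac{1}{9}$ ($K = \frac{1}{11 - 2} = \frac{1}{9} \approx 0.11111$)
$y = 56$ ($y = 7 \cdot 8 = 56$)
$S{\left(l,j \right)} = \frac{j}{9}$
$\left(-26\right) 5 S{\left(9,y \right)} 41 = \left(-26\right) 5 \cdot \frac{1}{9} \cdot 56 \cdot 41 = \left(-130\right) \frac{56}{9} \cdot 41 = \left(- \frac{7280}{9}\right) 41 = - \frac{298480}{9}$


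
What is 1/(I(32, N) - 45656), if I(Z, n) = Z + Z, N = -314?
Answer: -1/45592 ≈ -2.1934e-5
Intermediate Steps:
I(Z, n) = 2*Z
1/(I(32, N) - 45656) = 1/(2*32 - 45656) = 1/(64 - 45656) = 1/(-45592) = -1/45592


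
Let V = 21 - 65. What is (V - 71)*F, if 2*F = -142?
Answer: 8165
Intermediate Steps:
F = -71 (F = (½)*(-142) = -71)
V = -44
(V - 71)*F = (-44 - 71)*(-71) = -115*(-71) = 8165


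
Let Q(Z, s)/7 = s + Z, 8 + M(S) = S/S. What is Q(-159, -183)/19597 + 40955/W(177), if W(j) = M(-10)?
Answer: -802611893/137179 ≈ -5850.8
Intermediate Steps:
M(S) = -7 (M(S) = -8 + S/S = -8 + 1 = -7)
W(j) = -7
Q(Z, s) = 7*Z + 7*s (Q(Z, s) = 7*(s + Z) = 7*(Z + s) = 7*Z + 7*s)
Q(-159, -183)/19597 + 40955/W(177) = (7*(-159) + 7*(-183))/19597 + 40955/(-7) = (-1113 - 1281)*(1/19597) + 40955*(-⅐) = -2394*1/19597 - 40955/7 = -2394/19597 - 40955/7 = -802611893/137179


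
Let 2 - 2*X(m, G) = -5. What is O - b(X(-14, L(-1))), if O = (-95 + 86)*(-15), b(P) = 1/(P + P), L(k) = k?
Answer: 944/7 ≈ 134.86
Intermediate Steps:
X(m, G) = 7/2 (X(m, G) = 1 - ½*(-5) = 1 + 5/2 = 7/2)
b(P) = 1/(2*P)
O = 135 (O = -9*(-15) = 135)
O - b(X(-14, L(-1))) = 135 - 1/(2*7/2) = 135 - 2/(2*7) = 135 - 1*⅐ = 135 - ⅐ = 944/7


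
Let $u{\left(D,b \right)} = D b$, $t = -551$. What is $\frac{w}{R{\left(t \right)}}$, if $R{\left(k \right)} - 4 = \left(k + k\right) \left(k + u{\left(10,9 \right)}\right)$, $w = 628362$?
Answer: $\frac{104727}{84671} \approx 1.2369$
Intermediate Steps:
$R{\left(k \right)} = 4 + 2 k \left(90 + k\right)$ ($R{\left(k \right)} = 4 + \left(k + k\right) \left(k + 10 \cdot 9\right) = 4 + 2 k \left(k + 90\right) = 4 + 2 k \left(90 + k\right)$)
$\frac{w}{R{\left(t \right)}} = \frac{628362}{4 + 2 \left(-551\right)^{2} + 180 \left(-551\right)} = \frac{628362}{4 + 2 \cdot 303601 - 99180} = \frac{628362}{4 + 607202 - 99180} = \frac{628362}{508026} = 628362 \cdot \frac{1}{508026} = \frac{104727}{84671}$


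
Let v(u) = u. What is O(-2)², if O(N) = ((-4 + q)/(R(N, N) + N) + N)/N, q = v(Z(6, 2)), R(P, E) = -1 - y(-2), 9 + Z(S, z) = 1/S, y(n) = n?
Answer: 4225/144 ≈ 29.340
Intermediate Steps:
Z(S, z) = -9 + 1/S
R(P, E) = 1 (R(P, E) = -1 - 1*(-2) = -1 + 2 = 1)
q = -53/6 (q = -9 + 1/6 = -9 + ⅙ = -53/6 ≈ -8.8333)
O(N) = (N - 77/(6*(1 + N)))/N (O(N) = ((-4 - 53/6)/(1 + N) + N)/N = (-77/(6*(1 + N)) + N)/N = (N - 77/(6*(1 + N)))/N)
O(-2)² = ((-77/6 - 2 + (-2)²)/((-2)*(1 - 2)))² = (-½*(-77/6 - 2 + 4)/(-1))² = (-½*(-1)*(-65/6))² = (-65/12)² = 4225/144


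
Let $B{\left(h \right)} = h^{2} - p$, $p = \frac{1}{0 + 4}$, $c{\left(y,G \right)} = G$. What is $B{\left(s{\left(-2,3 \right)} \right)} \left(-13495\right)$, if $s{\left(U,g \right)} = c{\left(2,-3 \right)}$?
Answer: $- \frac{472325}{4} \approx -1.1808 \cdot 10^{5}$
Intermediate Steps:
$p = \frac{1}{4} \approx 0.25$
$s{\left(U,g \right)} = -3$
$B{\left(h \right)} = - \frac{1}{4} + h^{2}$ ($B{\left(h \right)} = h^{2} - \frac{1}{4} = - \frac{1}{4} + h^{2}$)
$B{\left(s{\left(-2,3 \right)} \right)} \left(-13495\right) = \left(- \frac{1}{4} + \left(-3\right)^{2}\right) \left(-13495\right) = \left(- \frac{1}{4} + 9\right) \left(-13495\right) = \frac{35}{4} \left(-13495\right) = - \frac{472325}{4}$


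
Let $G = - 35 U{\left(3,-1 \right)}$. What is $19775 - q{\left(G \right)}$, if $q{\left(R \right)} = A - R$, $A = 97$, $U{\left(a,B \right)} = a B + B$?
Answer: $19818$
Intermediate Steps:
$U{\left(a,B \right)} = B + B a$ ($U{\left(a,B \right)} = B a + B = B + B a$)
$G = 140$ ($G = - 35 \left(- (1 + 3)\right) = - 35 \left(\left(-1\right) 4\right) = \left(-35\right) \left(-4\right) = 140$)
$q{\left(R \right)} = 97 - R$
$19775 - q{\left(G \right)} = 19775 - \left(97 - 140\right) = 19775 - -43 = 19775 + 43 = 19818$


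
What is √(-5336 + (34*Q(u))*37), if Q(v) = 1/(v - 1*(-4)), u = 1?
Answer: I*√127110/5 ≈ 71.305*I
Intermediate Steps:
Q(v) = 1/(4 + v) (Q(v) = 1/(v + 4) = 1/(4 + v))
√(-5336 + (34*Q(u))*37) = √(-5336 + (34/(4 + 1))*37) = √(-5336 + (34/5)*37) = √(-5336 + 1258/5) = √(-25422/5) = I*√127110/5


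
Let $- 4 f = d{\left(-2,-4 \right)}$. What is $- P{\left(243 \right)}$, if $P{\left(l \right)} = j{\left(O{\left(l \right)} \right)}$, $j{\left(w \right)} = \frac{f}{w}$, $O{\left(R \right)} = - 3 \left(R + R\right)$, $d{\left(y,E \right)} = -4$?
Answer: $\frac{1}{1458} \approx 0.00068587$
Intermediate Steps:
$f = 1$ ($f = \left(- \frac{1}{4}\right) \left(-4\right) = 1$)
$O{\left(R \right)} = - 6 R$ ($O{\left(R \right)} = - 3 \cdot 2 R = - 6 R$)
$j{\left(w \right)} = \frac{1}{w}$ ($j{\left(w \right)} = 1 \frac{1}{w} = \frac{1}{w}$)
$P{\left(l \right)} = - \frac{1}{6 l}$ ($P{\left(l \right)} = \frac{1}{\left(-6\right) l} = - \frac{1}{6 l}$)
$- P{\left(243 \right)} = - \frac{-1}{6 \cdot 243} = \left(-1\right) \left(- \frac{1}{1458}\right) = \frac{1}{1458}$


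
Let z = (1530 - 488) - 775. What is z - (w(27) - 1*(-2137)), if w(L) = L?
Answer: -1897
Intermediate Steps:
z = 267 (z = 1042 - 775 = 267)
z - (w(27) - 1*(-2137)) = 267 - (27 - 1*(-2137)) = 267 - (27 + 2137) = 267 - 1*2164 = 267 - 2164 = -1897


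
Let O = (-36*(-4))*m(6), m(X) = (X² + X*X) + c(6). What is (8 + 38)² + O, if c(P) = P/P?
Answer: 12628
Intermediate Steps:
c(P) = 1
m(X) = 1 + 2*X² (m(X) = (X² + X*X) + 1 = (X² + X²) + 1 = 2*X² + 1 = 1 + 2*X²)
O = 10512 (O = (-36*(-4))*(1 + 2*6²) = 144*(1 + 2*36) = 144*(1 + 72) = 144*73 = 10512)
(8 + 38)² + O = (8 + 38)² + 10512 = 46² + 10512 = 2116 + 10512 = 12628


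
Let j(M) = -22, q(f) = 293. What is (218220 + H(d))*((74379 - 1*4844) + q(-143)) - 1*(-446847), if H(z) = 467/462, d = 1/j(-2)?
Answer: 106668685135/7 ≈ 1.5238e+10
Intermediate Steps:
d = -1/22 (d = 1/(-22) = -1/22 ≈ -0.045455)
H(z) = 467/462 (H(z) = 467*(1/462) = 467/462)
(218220 + H(d))*((74379 - 1*4844) + q(-143)) - 1*(-446847) = (218220 + 467/462)*((74379 - 1*4844) + 293) - 1*(-446847) = 100818107*((74379 - 4844) + 293)/462 + 446847 = 100818107*(69535 + 293)/462 + 446847 = (100818107/462)*69828 + 446847 = 106665557206/7 + 446847 = 106668685135/7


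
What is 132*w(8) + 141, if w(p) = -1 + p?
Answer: 1065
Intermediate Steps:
132*w(8) + 141 = 132*(-1 + 8) + 141 = 132*7 + 141 = 924 + 141 = 1065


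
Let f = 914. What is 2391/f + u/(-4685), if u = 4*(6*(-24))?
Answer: 11728299/4282090 ≈ 2.7389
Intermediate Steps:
u = -576 (u = 4*(-144) = -576)
2391/f + u/(-4685) = 2391/914 - 576/(-4685) = 2391*(1/914) - 576*(-1/4685) = 2391/914 + 576/4685 = 11728299/4282090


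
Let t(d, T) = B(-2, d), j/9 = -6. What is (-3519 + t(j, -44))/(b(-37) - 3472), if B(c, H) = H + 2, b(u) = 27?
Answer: 3571/3445 ≈ 1.0366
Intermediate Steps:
j = -54 (j = 9*(-6) = -54)
B(c, H) = 2 + H
t(d, T) = 2 + d
(-3519 + t(j, -44))/(b(-37) - 3472) = (-3519 + (2 - 54))/(27 - 3472) = (-3519 - 52)/(-3445) = -3571*(-1/3445) = 3571/3445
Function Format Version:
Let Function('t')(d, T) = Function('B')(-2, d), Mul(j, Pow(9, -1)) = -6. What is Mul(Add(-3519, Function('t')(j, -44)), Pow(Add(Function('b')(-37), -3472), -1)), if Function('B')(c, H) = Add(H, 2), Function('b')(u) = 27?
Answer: Rational(3571, 3445) ≈ 1.0366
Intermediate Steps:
j = -54 (j = Mul(9, -6) = -54)
Function('B')(c, H) = Add(2, H)
Function('t')(d, T) = Add(2, d)
Mul(Add(-3519, Function('t')(j, -44)), Pow(Add(Function('b')(-37), -3472), -1)) = Mul(Add(-3519, Add(2, -54)), Pow(Add(27, -3472), -1)) = Mul(Add(-3519, -52), Pow(-3445, -1)) = Mul(-3571, Rational(-1, 3445)) = Rational(3571, 3445)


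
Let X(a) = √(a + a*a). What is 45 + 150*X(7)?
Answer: 45 + 300*√14 ≈ 1167.5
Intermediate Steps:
X(a) = √(a + a²)
45 + 150*X(7) = 45 + 150*√(7*(1 + 7)) = 45 + 150*√(7*8) = 45 + 150*√56 = 45 + 150*(2*√14) = 45 + 300*√14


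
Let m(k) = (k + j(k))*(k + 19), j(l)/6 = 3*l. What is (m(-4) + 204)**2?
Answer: 876096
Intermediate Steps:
j(l) = 18*l (j(l) = 6*(3*l) = 18*l)
m(k) = 19*k*(19 + k) (m(k) = (k + 18*k)*(k + 19) = (19*k)*(19 + k) = 19*k*(19 + k))
(m(-4) + 204)**2 = (19*(-4)*(19 - 4) + 204)**2 = (19*(-4)*15 + 204)**2 = (-1140 + 204)**2 = (-936)**2 = 876096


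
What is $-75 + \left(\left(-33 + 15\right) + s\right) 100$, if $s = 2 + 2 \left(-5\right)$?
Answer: $-2675$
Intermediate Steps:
$s = -8$ ($s = 2 - 10 = -8$)
$-75 + \left(\left(-33 + 15\right) + s\right) 100 = -75 + \left(\left(-33 + 15\right) - 8\right) 100 = -75 + \left(-18 - 8\right) 100 = -75 - 2600 = -2675$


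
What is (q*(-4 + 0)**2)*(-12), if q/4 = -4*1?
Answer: 3072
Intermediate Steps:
q = -16 (q = 4*(-4*1) = 4*(-4) = -16)
(q*(-4 + 0)**2)*(-12) = -16*(-4 + 0)**2*(-12) = -16*(-4)**2*(-12) = -16*16*(-12) = -256*(-12) = 3072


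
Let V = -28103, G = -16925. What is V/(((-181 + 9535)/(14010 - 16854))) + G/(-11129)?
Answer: 148273814113/17350111 ≈ 8546.0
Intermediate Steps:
V/(((-181 + 9535)/(14010 - 16854))) + G/(-11129) = -28103*(14010 - 16854)/(-181 + 9535) - 16925/(-11129) = -28103/(9354/(-2844)) - 16925*(-1/11129) = -28103/(9354*(-1/2844)) + 16925/11129 = -28103/(-1559/474) + 16925/11129 = -28103*(-474/1559) + 16925/11129 = 13320822/1559 + 16925/11129 = 148273814113/17350111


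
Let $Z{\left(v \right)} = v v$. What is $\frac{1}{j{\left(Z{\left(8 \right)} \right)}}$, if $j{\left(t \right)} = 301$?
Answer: $\frac{1}{301} \approx 0.0033223$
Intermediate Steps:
$Z{\left(v \right)} = v^{2}$
$\frac{1}{j{\left(Z{\left(8 \right)} \right)}} = \frac{1}{301}$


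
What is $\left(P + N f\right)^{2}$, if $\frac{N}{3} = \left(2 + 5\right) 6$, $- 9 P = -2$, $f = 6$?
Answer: $\frac{46321636}{81} \approx 5.7187 \cdot 10^{5}$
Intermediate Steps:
$P = \frac{2}{9}$ ($P = \left(- \frac{1}{9}\right) \left(-2\right) = \frac{2}{9} \approx 0.22222$)
$N = 126$ ($N = 3 \left(2 + 5\right) 6 = 3 \cdot 7 \cdot 6 = 3 \cdot 42 = 126$)
$\left(P + N f\right)^{2} = \left(\frac{2}{9} + 126 \cdot 6\right)^{2} = \left(\frac{2}{9} + 756\right)^{2} = \left(\frac{6806}{9}\right)^{2} = \frac{46321636}{81}$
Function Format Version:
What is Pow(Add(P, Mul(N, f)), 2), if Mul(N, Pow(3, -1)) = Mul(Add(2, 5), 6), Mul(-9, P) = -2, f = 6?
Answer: Rational(46321636, 81) ≈ 5.7187e+5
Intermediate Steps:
P = Rational(2, 9) (P = Mul(Rational(-1, 9), -2) = Rational(2, 9) ≈ 0.22222)
N = 126 (N = Mul(3, Mul(Add(2, 5), 6)) = Mul(3, Mul(7, 6)) = Mul(3, 42) = 126)
Pow(Add(P, Mul(N, f)), 2) = Pow(Add(Rational(2, 9), Mul(126, 6)), 2) = Pow(Add(Rational(2, 9), 756), 2) = Pow(Rational(6806, 9), 2) = Rational(46321636, 81)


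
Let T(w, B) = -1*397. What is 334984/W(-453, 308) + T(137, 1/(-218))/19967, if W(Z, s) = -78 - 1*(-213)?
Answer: 6688571933/2695545 ≈ 2481.3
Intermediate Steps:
T(w, B) = -397
W(Z, s) = 135 (W(Z, s) = -78 + 213 = 135)
334984/W(-453, 308) + T(137, 1/(-218))/19967 = 334984/135 - 397/19967 = 6688571933/2695545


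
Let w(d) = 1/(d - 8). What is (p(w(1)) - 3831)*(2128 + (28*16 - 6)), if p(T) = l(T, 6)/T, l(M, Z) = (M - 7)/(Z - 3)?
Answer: -29408510/3 ≈ -9.8028e+6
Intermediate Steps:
l(M, Z) = (-7 + M)/(-3 + Z)
w(d) = 1/(-8 + d)
p(T) = (-7/3 + T/3)/T (p(T) = ((-7 + T)/(-3 + 6))/T = ((-7 + T)/3)/T = (-7/3 + T/3)/T)
(p(w(1)) - 3831)*(2128 + (28*16 - 6)) = ((-7 + 1/(-8 + 1))/(3*(1/(-8 + 1))) - 3831)*(2128 + (28*16 - 6)) = ((-7 + 1/(-7))/(3*(1/(-7))) - 3831)*(2128 + (448 - 6)) = ((-7 - 1/7)/(3*(-1/7)) - 3831)*(2128 + 442) = ((1/3)*(-7)*(-50/7) - 3831)*2570 = (50/3 - 3831)*2570 = -11443/3*2570 = -29408510/3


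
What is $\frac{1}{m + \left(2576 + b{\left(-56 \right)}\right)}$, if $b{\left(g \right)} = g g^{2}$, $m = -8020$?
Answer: $- \frac{1}{181060} \approx -5.523 \cdot 10^{-6}$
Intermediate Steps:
$b{\left(g \right)} = g^{3}$
$\frac{1}{m + \left(2576 + b{\left(-56 \right)}\right)} = \frac{1}{-8020 + \left(2576 + \left(-56\right)^{3}\right)} = \frac{1}{-8020 + \left(2576 - 175616\right)} = \frac{1}{-8020 - 173040} = \frac{1}{-181060} = - \frac{1}{181060}$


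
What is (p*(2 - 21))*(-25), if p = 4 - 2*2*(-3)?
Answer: 7600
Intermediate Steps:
p = 16 (p = 4 - 4*(-3) = 4 + 12 = 16)
(p*(2 - 21))*(-25) = (16*(2 - 21))*(-25) = (16*(-19))*(-25) = -304*(-25) = 7600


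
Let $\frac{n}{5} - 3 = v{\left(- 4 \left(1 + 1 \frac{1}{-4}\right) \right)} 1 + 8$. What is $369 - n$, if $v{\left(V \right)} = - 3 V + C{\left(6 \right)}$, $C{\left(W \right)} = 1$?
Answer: $264$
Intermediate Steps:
$v{\left(V \right)} = 1 - 3 V$ ($v{\left(V \right)} = - 3 V + 1 = 1 - 3 V$)
$n = 105$ ($n = 15 + 5 \left(\left(1 - 3 \left(- 4 \left(1 + 1 \frac{1}{-4}\right)\right)\right) 1 + 8\right) = 15 + 5 \left(\left(1 - 3 \left(- 4 \left(1 + 1 \left(- \frac{1}{4}\right)\right)\right)\right) 1 + 8\right) = 15 + 5 \left(\left(1 - 3 \left(- 4 \left(1 - \frac{1}{4}\right)\right)\right) 1 + 8\right) = 15 + 5 \left(\left(1 - 3 \left(\left(-4\right) \frac{3}{4}\right)\right) 1 + 8\right) = 15 + 5 \left(\left(1 - -9\right) 1 + 8\right) = 15 + 5 \left(\left(1 + 9\right) 1 + 8\right) = 15 + 5 \left(10 \cdot 1 + 8\right) = 15 + 5 \left(10 + 8\right) = 15 + 5 \cdot 18 = 15 + 90 = 105$)
$369 - n = 369 - 105 = 264$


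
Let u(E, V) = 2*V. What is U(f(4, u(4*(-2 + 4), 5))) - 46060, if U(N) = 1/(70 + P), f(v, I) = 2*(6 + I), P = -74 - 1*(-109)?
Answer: -4836299/105 ≈ -46060.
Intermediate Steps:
P = 35 (P = -74 + 109 = 35)
f(v, I) = 12 + 2*I
U(N) = 1/105 (U(N) = 1/(70 + 35) = 1/105)
U(f(4, u(4*(-2 + 4), 5))) - 46060 = 1/105 - 46060 = -4836299/105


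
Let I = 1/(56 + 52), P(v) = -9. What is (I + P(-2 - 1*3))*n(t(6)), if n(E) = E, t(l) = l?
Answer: -971/18 ≈ -53.944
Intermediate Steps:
I = 1/108 ≈ 0.0092593
(I + P(-2 - 1*3))*n(t(6)) = (1/108 - 9)*6 = -971/108*6 = -971/18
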